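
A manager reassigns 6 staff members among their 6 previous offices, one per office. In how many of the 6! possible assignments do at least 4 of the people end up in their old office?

16

# with exactly i fixed is C(6,i)·!(6-i); sum over i=4..6:
  i=4: C(6,4)·!2 = 15·1 = 15
  i=5: C(6,5)·!1 = 6·0 = 0
  i=6: C(6,6)·!0 = 1·1 = 1
Total = 16.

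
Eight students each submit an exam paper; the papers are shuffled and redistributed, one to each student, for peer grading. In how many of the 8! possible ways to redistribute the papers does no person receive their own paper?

Recurrence: !8 = 7·(!7 + !6).
!8 = 7·(1854 + 265) = 7·2119 = 14833

14833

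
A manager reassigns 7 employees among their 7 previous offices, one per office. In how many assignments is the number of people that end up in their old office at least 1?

3186

# with exactly i fixed is C(7,i)·!(7-i); sum over i=1..7:
  i=1: C(7,1)·!6 = 7·265 = 1855
  i=2: C(7,2)·!5 = 21·44 = 924
  i=3: C(7,3)·!4 = 35·9 = 315
  i=4: C(7,4)·!3 = 35·2 = 70
  i=5: C(7,5)·!2 = 21·1 = 21
  i=6: C(7,6)·!1 = 7·0 = 0
  i=7: C(7,7)·!0 = 1·1 = 1
Total = 3186.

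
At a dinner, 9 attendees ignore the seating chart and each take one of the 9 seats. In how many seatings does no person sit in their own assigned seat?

133496

Recurrence: !9 = 9·!8 + (-1)^9.
!9 = 9·14833 - 1 = 133496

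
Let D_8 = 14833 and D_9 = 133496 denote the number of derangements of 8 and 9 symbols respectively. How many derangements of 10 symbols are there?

1334961

D_10 = (10-1)·(D_9 + D_8) = 9·(133496 + 14833) = 9·148329 = 1334961.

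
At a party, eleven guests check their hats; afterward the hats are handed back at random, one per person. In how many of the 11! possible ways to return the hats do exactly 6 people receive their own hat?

Pick the 6 fixed positions: C(11,6) = 462 ways.
The remaining 5 must be deranged: !5 = 44.
Total: 462 × 44 = 20328.

20328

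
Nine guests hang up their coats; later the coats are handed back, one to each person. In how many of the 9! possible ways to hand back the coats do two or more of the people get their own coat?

95887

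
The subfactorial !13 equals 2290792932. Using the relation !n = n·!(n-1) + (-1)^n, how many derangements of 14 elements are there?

32071101049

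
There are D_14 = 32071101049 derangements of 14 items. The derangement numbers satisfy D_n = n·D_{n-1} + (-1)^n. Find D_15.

D_15 = 15·32071101049 - 1 = 481066515734.

481066515734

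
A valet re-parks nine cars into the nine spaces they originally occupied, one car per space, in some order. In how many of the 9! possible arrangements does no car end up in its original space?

By inclusion-exclusion, !9 = Σ (-1)^k · 9!/k! for k=0..9
= 9! - 9!/1! + 9!/2! - 9!/3! + 9!/4! - 9!/5! + 9!/6! - 9!/7! + 9!/8! - 9!/9!
= 362880 - 362880 + 181440 - 60480 + 15120 - 3024 + 504 - 72 + 9 - 1
= 133496

133496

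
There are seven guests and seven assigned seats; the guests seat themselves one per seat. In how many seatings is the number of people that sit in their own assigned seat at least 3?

407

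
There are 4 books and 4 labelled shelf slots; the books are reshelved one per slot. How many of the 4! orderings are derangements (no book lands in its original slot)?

9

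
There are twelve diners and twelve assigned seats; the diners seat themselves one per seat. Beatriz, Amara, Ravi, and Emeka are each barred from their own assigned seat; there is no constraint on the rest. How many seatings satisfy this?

339696000

Let A_j be the event that the j-th constrained one is fixed. By inclusion-exclusion over the 4 events:
Σ_{j=0}^{4} (-1)^j C(4,j)(12-j)!
= C(4,0)·12! - C(4,1)·11! + C(4,2)·10! - C(4,3)·9! + C(4,4)·8!
= 479001600 - 159667200 + 21772800 - 1451520 + 40320
= 339696000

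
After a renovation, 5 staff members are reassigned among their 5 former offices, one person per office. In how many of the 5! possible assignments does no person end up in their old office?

44

Recurrence: !5 = 5·!4 + (-1)^5.
!5 = 5·9 - 1 = 44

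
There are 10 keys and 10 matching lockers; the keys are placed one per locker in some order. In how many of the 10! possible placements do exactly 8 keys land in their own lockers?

Pick the 8 fixed positions: C(10,8) = 45 ways.
The other 2 form a derangement: !2 = 1.
Total: 45 × 1 = 45.

45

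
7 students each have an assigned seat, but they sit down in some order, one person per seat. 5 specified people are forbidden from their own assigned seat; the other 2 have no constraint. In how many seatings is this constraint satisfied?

Let A_j be the event that the j-th constrained one is fixed. By inclusion-exclusion over the 5 events:
Σ_{j=0}^{5} (-1)^j C(5,j)(7-j)!
= C(5,0)·7! - C(5,1)·6! + C(5,2)·5! - C(5,3)·4! + C(5,4)·3! - C(5,5)·2!
= 5040 - 3600 + 1200 - 240 + 30 - 2
= 2428

2428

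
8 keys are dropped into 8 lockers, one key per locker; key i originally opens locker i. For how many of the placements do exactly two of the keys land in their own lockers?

7420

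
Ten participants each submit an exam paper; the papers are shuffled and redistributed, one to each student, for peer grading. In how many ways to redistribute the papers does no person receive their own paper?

1334961

!10 is the nearest integer to 10!/e.
10! = 3628800, and 3628800/e ≈ 1334960.92, so !10 = 1334961.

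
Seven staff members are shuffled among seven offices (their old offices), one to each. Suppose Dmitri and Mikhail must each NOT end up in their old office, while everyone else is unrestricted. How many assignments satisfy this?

Inclusion-exclusion on the 2 forbidden self-matches:
Σ_{j=0}^{2} (-1)^j C(2,j)(7-j)!
= C(2,0)·7! - C(2,1)·6! + C(2,2)·5!
= 5040 - 1440 + 120
= 3720

3720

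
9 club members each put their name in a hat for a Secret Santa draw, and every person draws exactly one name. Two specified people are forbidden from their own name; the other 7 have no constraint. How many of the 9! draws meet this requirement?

Inclusion-exclusion on the 2 forbidden self-matches:
Σ_{j=0}^{2} (-1)^j C(2,j)(9-j)!
= C(2,0)·9! - C(2,1)·8! + C(2,2)·7!
= 362880 - 80640 + 5040
= 287280

287280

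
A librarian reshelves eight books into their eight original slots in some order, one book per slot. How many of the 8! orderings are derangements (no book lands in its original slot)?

14833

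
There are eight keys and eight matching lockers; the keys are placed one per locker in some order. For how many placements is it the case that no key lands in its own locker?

14833

The number of derangements of 8 is !8 = Σ_{k=0}^{8} (-1)^k·8!/k!
= 8! - 8!/1! + 8!/2! - 8!/3! + 8!/4! - 8!/5! + 8!/6! - 8!/7! + 8!/8!
= 40320 - 40320 + 20160 - 6720 + 1680 - 336 + 56 - 8 + 1
= 14833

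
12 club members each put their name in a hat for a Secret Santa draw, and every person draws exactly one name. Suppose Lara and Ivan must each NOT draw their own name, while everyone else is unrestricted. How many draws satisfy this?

402796800

Let A_j be the event that the j-th constrained one is fixed. By inclusion-exclusion over the 2 events:
Σ_{j=0}^{2} (-1)^j C(2,j)(12-j)!
= C(2,0)·12! - C(2,1)·11! + C(2,2)·10!
= 479001600 - 79833600 + 3628800
= 402796800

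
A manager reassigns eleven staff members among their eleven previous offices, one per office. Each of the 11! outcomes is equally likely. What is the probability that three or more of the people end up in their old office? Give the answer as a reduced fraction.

Favorable outcomes: Σ_{i≥3} C(11,i)·!(11-i) = 165·14833 + 330·1854 + 462·265 + 462·44 + 330·9 + 165·2 + 55·1 + 11·0 + 1·1 = 3205379.
Total outcomes: 11! = 39916800.
Probability = 3205379/39916800 = 3205379/39916800.

3205379/39916800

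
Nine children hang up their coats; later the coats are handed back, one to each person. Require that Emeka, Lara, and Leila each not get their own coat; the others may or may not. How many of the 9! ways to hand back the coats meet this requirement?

Inclusion-exclusion on the 3 forbidden self-matches:
Σ_{j=0}^{3} (-1)^j C(3,j)(9-j)!
= C(3,0)·9! - C(3,1)·8! + C(3,2)·7! - C(3,3)·6!
= 362880 - 120960 + 15120 - 720
= 256320

256320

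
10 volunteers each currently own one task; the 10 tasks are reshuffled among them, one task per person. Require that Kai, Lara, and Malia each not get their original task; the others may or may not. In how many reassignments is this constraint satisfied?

Let A_j be the event that the j-th constrained one is fixed. By inclusion-exclusion over the 3 events:
Σ_{j=0}^{3} (-1)^j C(3,j)(10-j)!
= C(3,0)·10! - C(3,1)·9! + C(3,2)·8! - C(3,3)·7!
= 3628800 - 1088640 + 120960 - 5040
= 2656080

2656080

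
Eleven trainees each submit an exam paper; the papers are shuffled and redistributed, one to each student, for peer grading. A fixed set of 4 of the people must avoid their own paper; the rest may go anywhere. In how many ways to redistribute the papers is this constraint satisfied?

27422640

Let A_j be the event that the j-th constrained one is fixed. By inclusion-exclusion over the 4 events:
Σ_{j=0}^{4} (-1)^j C(4,j)(11-j)!
= C(4,0)·11! - C(4,1)·10! + C(4,2)·9! - C(4,3)·8! + C(4,4)·7!
= 39916800 - 14515200 + 2177280 - 161280 + 5040
= 27422640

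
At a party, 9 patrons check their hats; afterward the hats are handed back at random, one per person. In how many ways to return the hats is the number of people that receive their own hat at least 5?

1339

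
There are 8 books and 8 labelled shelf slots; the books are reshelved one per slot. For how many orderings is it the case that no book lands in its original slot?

14833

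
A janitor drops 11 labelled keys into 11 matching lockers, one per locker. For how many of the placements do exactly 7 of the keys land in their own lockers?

Pick the 7 fixed positions: C(11,7) = 330 ways.
The remaining 4 must be deranged: !4 = 9.
Total: 330 × 9 = 2970.

2970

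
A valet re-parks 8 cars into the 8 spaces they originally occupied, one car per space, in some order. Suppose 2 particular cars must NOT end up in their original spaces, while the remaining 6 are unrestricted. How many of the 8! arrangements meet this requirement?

Inclusion-exclusion on the 2 forbidden self-matches:
Σ_{j=0}^{2} (-1)^j C(2,j)(8-j)!
= C(2,0)·8! - C(2,1)·7! + C(2,2)·6!
= 40320 - 10080 + 720
= 30960

30960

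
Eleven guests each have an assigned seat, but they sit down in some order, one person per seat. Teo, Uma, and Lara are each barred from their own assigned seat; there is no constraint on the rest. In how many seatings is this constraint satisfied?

Let A_j be the event that the j-th constrained one is fixed. By inclusion-exclusion over the 3 events:
Σ_{j=0}^{3} (-1)^j C(3,j)(11-j)!
= C(3,0)·11! - C(3,1)·10! + C(3,2)·9! - C(3,3)·8!
= 39916800 - 10886400 + 1088640 - 40320
= 30078720

30078720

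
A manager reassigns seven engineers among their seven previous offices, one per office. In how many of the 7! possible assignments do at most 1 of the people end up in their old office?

3709

# with exactly i fixed is C(7,i)·!(7-i); sum over i=0..1:
  i=0: C(7,0)·!7 = 1·1854 = 1854
  i=1: C(7,1)·!6 = 7·265 = 1855
Total = 3709.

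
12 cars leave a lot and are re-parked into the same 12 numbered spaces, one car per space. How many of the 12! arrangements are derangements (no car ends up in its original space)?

176214841

The number of derangements of 12 is !12 = Σ_{k=0}^{12} (-1)^k·12!/k!
= 12! - 12!/1! + 12!/2! - 12!/3! + 12!/4! - 12!/5! + 12!/6! - 12!/7! + 12!/8! - 12!/9! + 12!/10! - 12!/11! + 12!/12!
= 479001600 - 479001600 + 239500800 - 79833600 + 19958400 - 3991680 + 665280 - 95040 + 11880 - 1320 + 132 - 12 + 1
= 176214841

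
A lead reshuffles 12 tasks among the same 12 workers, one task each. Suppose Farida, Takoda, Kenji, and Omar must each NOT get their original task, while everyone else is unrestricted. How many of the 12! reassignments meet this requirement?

Inclusion-exclusion on the 4 forbidden self-matches:
Σ_{j=0}^{4} (-1)^j C(4,j)(12-j)!
= C(4,0)·12! - C(4,1)·11! + C(4,2)·10! - C(4,3)·9! + C(4,4)·8!
= 479001600 - 159667200 + 21772800 - 1451520 + 40320
= 339696000

339696000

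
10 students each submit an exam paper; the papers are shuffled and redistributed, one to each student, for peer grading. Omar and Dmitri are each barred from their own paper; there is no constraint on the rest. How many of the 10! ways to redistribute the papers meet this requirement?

2943360

Let A_j be the event that the j-th constrained one is fixed. By inclusion-exclusion over the 2 events:
Σ_{j=0}^{2} (-1)^j C(2,j)(10-j)!
= C(2,0)·10! - C(2,1)·9! + C(2,2)·8!
= 3628800 - 725760 + 40320
= 2943360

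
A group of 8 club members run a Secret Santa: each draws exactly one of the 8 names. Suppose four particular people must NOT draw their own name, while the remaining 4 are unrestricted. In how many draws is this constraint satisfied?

24024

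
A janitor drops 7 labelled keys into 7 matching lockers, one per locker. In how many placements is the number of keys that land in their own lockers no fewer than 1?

3186

Sum C(7,i)·!(7-i) for i = 1..7:
  i=1: C(7,1)·!6 = 7·265 = 1855
  i=2: C(7,2)·!5 = 21·44 = 924
  i=3: C(7,3)·!4 = 35·9 = 315
  i=4: C(7,4)·!3 = 35·2 = 70
  i=5: C(7,5)·!2 = 21·1 = 21
  i=6: C(7,6)·!1 = 7·0 = 0
  i=7: C(7,7)·!0 = 1·1 = 1
Total = 3186.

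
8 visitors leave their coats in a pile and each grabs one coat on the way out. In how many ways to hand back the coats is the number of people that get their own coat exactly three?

Choose which 3 of the 8 are fixed: C(8,3) = 56.
The remaining 5 must be deranged: !5 = 44.
Total: 56 × 44 = 2464.

2464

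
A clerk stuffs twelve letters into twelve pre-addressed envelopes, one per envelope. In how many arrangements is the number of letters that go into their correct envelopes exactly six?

Choose which 6 of the 12 are fixed: C(12,6) = 924.
The other 6 form a derangement: !6 = 265.
Total: 924 × 265 = 244860.

244860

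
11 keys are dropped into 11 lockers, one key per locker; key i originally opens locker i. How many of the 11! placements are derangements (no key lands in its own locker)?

The number of derangements of 11 is !11 = Σ_{k=0}^{11} (-1)^k·11!/k!
= 11! - 11!/1! + 11!/2! - 11!/3! + 11!/4! - 11!/5! + 11!/6! - 11!/7! + 11!/8! - 11!/9! + 11!/10! - 11!/11!
= 39916800 - 39916800 + 19958400 - 6652800 + 1663200 - 332640 + 55440 - 7920 + 990 - 110 + 11 - 1
= 14684570

14684570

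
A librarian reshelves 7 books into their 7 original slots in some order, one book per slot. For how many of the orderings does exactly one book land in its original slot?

1855

Pick the single fixed position: C(7,1) = 7 ways.
The remaining 6 must be deranged: !6 = 265.
Total: 7 × 265 = 1855.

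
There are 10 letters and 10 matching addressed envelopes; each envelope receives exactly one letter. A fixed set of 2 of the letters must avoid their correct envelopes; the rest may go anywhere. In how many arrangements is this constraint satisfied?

2943360

Inclusion-exclusion on the 2 forbidden self-matches:
Σ_{j=0}^{2} (-1)^j C(2,j)(10-j)!
= C(2,0)·10! - C(2,1)·9! + C(2,2)·8!
= 3628800 - 725760 + 40320
= 2943360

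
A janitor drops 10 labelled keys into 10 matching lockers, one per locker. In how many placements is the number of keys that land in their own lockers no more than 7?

# with exactly i fixed is C(10,i)·!(10-i); sum over i=0..7:
  i=0: C(10,0)·!10 = 1·1334961 = 1334961
  i=1: C(10,1)·!9 = 10·133496 = 1334960
  i=2: C(10,2)·!8 = 45·14833 = 667485
  i=3: C(10,3)·!7 = 120·1854 = 222480
  i=4: C(10,4)·!6 = 210·265 = 55650
  i=5: C(10,5)·!5 = 252·44 = 11088
  i=6: C(10,6)·!4 = 210·9 = 1890
  i=7: C(10,7)·!3 = 120·2 = 240
Total = 3628754.

3628754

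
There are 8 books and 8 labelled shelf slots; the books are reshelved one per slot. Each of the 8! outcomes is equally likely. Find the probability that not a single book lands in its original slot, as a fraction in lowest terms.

Favorable outcomes: !8 = 14833.
Total outcomes: 8! = 40320.
Probability = 14833/40320 = 2119/5760.

2119/5760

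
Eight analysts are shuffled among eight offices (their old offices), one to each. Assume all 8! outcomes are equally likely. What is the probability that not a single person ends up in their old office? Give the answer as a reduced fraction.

2119/5760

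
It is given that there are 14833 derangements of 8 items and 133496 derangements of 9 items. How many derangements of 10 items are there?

!10 = (10-1)·(!9 + !8) = 9·(133496 + 14833) = 9·148329 = 1334961.

1334961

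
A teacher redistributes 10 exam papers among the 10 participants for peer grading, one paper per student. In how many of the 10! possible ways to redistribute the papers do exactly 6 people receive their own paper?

1890

Choose which 6 of the 10 are fixed: C(10,6) = 210.
The remaining 4 must be deranged: !4 = 9.
Total: 210 × 9 = 1890.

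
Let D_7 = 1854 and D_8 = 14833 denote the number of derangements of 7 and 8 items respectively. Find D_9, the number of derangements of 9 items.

D_9 = (9-1)·(D_8 + D_7) = 8·(14833 + 1854) = 8·16687 = 133496.

133496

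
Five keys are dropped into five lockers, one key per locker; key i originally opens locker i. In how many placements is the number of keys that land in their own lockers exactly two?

20

Pick the 2 fixed positions: C(5,2) = 10 ways.
The other 3 form a derangement: !3 = 2.
Total: 10 × 2 = 20.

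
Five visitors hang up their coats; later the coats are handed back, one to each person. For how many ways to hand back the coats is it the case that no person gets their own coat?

44

!5 is the nearest integer to 5!/e.
5! = 120, and 120/e ≈ 44.15, so !5 = 44.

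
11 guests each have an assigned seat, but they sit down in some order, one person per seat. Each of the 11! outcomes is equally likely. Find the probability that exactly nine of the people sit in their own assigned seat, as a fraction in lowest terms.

Favorable outcomes: C(11,9)·!2 = 55·1 = 55.
Total outcomes: 11! = 39916800.
Probability = 55/39916800 = 1/725760.

1/725760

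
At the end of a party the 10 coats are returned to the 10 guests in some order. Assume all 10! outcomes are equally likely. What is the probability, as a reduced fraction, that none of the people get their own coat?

Favorable outcomes: !10 = 1334961.
Total outcomes: 10! = 3628800.
Probability = 1334961/3628800 = 16481/44800.

16481/44800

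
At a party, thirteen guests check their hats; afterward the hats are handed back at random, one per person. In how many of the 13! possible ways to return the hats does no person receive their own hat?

By inclusion-exclusion, !13 = Σ (-1)^k · 13!/k! for k=0..13
= 13! - 13!/1! + 13!/2! - 13!/3! + 13!/4! - 13!/5! + 13!/6! - 13!/7! + 13!/8! - 13!/9! + 13!/10! - 13!/11! + 13!/12! - 13!/13!
= 6227020800 - 6227020800 + 3113510400 - 1037836800 + 259459200 - 51891840 + 8648640 - 1235520 + 154440 - 17160 + 1716 - 156 + 13 - 1
= 2290792932

2290792932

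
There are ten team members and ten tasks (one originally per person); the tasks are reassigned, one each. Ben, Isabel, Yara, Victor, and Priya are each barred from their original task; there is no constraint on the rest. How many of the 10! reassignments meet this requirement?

Let A_j be the event that the j-th constrained one is fixed. By inclusion-exclusion over the 5 events:
Σ_{j=0}^{5} (-1)^j C(5,j)(10-j)!
= C(5,0)·10! - C(5,1)·9! + C(5,2)·8! - C(5,3)·7! + C(5,4)·6! - C(5,5)·5!
= 3628800 - 1814400 + 403200 - 50400 + 3600 - 120
= 2170680

2170680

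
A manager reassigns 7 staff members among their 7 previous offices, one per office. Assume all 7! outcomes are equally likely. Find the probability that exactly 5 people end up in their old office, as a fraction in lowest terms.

Favorable outcomes: C(7,5)·!2 = 21·1 = 21.
Total outcomes: 7! = 5040.
Probability = 21/5040 = 1/240.

1/240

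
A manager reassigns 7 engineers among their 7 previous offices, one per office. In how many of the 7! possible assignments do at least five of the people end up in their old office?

22

# with exactly i fixed is C(7,i)·!(7-i); sum over i=5..7:
  i=5: C(7,5)·!2 = 21·1 = 21
  i=6: C(7,6)·!1 = 7·0 = 0
  i=7: C(7,7)·!0 = 1·1 = 1
Total = 22.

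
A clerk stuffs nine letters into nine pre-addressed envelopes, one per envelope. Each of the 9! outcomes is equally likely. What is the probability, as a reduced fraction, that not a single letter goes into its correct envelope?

16687/45360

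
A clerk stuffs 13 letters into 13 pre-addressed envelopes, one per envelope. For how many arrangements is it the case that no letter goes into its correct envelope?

2290792932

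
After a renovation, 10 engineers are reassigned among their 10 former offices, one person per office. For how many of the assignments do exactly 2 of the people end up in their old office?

667485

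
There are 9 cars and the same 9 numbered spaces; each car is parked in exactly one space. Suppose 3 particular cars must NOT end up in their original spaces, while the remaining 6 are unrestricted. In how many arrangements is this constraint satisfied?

256320

Let A_j be the event that the j-th constrained one is fixed. By inclusion-exclusion over the 3 events:
Σ_{j=0}^{3} (-1)^j C(3,j)(9-j)!
= C(3,0)·9! - C(3,1)·8! + C(3,2)·7! - C(3,3)·6!
= 362880 - 120960 + 15120 - 720
= 256320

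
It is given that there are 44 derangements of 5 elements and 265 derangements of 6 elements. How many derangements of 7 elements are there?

!7 = (7-1)·(!6 + !5) = 6·(265 + 44) = 6·309 = 1854.

1854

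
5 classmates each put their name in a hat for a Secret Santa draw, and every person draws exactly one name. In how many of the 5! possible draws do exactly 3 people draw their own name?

Choose which 3 of the 5 are fixed: C(5,3) = 10.
The remaining 2 must be deranged: !2 = 1.
Total: 10 × 1 = 10.

10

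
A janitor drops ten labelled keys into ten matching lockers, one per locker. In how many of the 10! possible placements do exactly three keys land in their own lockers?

Pick the 3 fixed positions: C(10,3) = 120 ways.
The other 7 form a derangement: !7 = 1854.
Total: 120 × 1854 = 222480.

222480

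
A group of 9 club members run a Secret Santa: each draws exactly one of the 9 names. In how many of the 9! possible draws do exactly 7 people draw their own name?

36

Pick the 7 fixed positions: C(9,7) = 36 ways.
The other 2 form a derangement: !2 = 1.
Total: 36 × 1 = 36.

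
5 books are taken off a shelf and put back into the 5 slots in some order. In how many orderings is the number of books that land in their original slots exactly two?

20

Choose which 2 of the 5 are fixed: C(5,2) = 10.
The remaining 3 must be deranged: !3 = 2.
Total: 10 × 2 = 20.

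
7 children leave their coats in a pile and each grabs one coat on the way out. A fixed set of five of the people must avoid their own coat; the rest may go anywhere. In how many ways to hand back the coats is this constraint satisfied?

2428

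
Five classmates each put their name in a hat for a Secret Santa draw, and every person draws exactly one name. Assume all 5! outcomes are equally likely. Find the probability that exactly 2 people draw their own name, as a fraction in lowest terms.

Favorable outcomes: C(5,2)·!3 = 10·2 = 20.
Total outcomes: 5! = 120.
Probability = 20/120 = 1/6.

1/6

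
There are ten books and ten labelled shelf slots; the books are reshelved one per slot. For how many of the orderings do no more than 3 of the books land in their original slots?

Sum C(10,i)·!(10-i) for i = 0..3:
  i=0: C(10,0)·!10 = 1·1334961 = 1334961
  i=1: C(10,1)·!9 = 10·133496 = 1334960
  i=2: C(10,2)·!8 = 45·14833 = 667485
  i=3: C(10,3)·!7 = 120·1854 = 222480
Total = 3559886.

3559886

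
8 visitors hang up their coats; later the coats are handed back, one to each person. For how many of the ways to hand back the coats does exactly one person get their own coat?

14832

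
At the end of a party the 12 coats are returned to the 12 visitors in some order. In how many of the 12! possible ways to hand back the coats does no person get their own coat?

The number of derangements of 12 is !12 = Σ_{k=0}^{12} (-1)^k·12!/k!
= 12! - 12!/1! + 12!/2! - 12!/3! + 12!/4! - 12!/5! + 12!/6! - 12!/7! + 12!/8! - 12!/9! + 12!/10! - 12!/11! + 12!/12!
= 479001600 - 479001600 + 239500800 - 79833600 + 19958400 - 3991680 + 665280 - 95040 + 11880 - 1320 + 132 - 12 + 1
= 176214841

176214841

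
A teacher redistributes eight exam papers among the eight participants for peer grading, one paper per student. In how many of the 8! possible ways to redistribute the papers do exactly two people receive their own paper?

Choose which 2 of the 8 are fixed: C(8,2) = 28.
The remaining 6 must be deranged: !6 = 265.
Total: 28 × 265 = 7420.

7420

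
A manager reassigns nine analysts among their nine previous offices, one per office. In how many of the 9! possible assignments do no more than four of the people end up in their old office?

# with exactly i fixed is C(9,i)·!(9-i); sum over i=0..4:
  i=0: C(9,0)·!9 = 1·133496 = 133496
  i=1: C(9,1)·!8 = 9·14833 = 133497
  i=2: C(9,2)·!7 = 36·1854 = 66744
  i=3: C(9,3)·!6 = 84·265 = 22260
  i=4: C(9,4)·!5 = 126·44 = 5544
Total = 361541.

361541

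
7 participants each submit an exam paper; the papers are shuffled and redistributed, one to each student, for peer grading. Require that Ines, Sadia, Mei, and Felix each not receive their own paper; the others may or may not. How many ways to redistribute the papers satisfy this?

2790

Let A_j be the event that the j-th constrained one is fixed. By inclusion-exclusion over the 4 events:
Σ_{j=0}^{4} (-1)^j C(4,j)(7-j)!
= C(4,0)·7! - C(4,1)·6! + C(4,2)·5! - C(4,3)·4! + C(4,4)·3!
= 5040 - 2880 + 720 - 96 + 6
= 2790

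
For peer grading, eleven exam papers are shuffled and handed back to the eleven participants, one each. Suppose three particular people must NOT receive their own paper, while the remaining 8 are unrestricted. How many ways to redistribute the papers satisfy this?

30078720

Let A_j be the event that the j-th constrained one is fixed. By inclusion-exclusion over the 3 events:
Σ_{j=0}^{3} (-1)^j C(3,j)(11-j)!
= C(3,0)·11! - C(3,1)·10! + C(3,2)·9! - C(3,3)·8!
= 39916800 - 10886400 + 1088640 - 40320
= 30078720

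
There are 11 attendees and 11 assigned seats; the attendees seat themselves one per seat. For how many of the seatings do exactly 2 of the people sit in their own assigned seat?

7342280

Choose which 2 of the 11 are fixed: C(11,2) = 55.
The remaining 9 must be deranged: !9 = 133496.
Total: 55 × 133496 = 7342280.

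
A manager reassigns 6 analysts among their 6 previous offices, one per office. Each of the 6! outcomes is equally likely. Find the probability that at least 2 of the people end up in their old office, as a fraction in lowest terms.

Favorable outcomes: Σ_{i≥2} C(6,i)·!(6-i) = 15·9 + 20·2 + 15·1 + 6·0 + 1·1 = 191.
Total outcomes: 6! = 720.
Probability = 191/720 = 191/720.

191/720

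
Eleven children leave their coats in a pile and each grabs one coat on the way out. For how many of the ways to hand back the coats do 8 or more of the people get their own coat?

Sum C(11,i)·!(11-i) for i = 8..11:
  i=8: C(11,8)·!3 = 165·2 = 330
  i=9: C(11,9)·!2 = 55·1 = 55
  i=10: C(11,10)·!1 = 11·0 = 0
  i=11: C(11,11)·!0 = 1·1 = 1
Total = 386.

386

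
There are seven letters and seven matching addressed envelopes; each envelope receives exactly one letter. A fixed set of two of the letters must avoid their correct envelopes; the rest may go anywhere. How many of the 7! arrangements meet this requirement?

3720

Inclusion-exclusion on the 2 forbidden self-matches:
Σ_{j=0}^{2} (-1)^j C(2,j)(7-j)!
= C(2,0)·7! - C(2,1)·6! + C(2,2)·5!
= 5040 - 1440 + 120
= 3720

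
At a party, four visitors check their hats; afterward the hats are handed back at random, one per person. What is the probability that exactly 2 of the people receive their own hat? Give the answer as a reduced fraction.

1/4

Favorable outcomes: C(4,2)·!2 = 6·1 = 6.
Total outcomes: 4! = 24.
Probability = 6/24 = 1/4.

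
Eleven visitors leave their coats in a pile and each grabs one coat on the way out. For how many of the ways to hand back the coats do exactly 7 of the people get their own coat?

2970

Choose which 7 of the 11 are fixed: C(11,7) = 330.
The remaining 4 must be deranged: !4 = 9.
Total: 330 × 9 = 2970.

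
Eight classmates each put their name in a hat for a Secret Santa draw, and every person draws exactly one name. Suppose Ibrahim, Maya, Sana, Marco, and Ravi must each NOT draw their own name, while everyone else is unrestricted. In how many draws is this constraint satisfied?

Inclusion-exclusion on the 5 forbidden self-matches:
Σ_{j=0}^{5} (-1)^j C(5,j)(8-j)!
= C(5,0)·8! - C(5,1)·7! + C(5,2)·6! - C(5,3)·5! + C(5,4)·4! - C(5,5)·3!
= 40320 - 25200 + 7200 - 1200 + 120 - 6
= 21234

21234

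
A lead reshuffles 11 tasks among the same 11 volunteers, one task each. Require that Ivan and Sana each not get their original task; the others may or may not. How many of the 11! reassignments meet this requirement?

33022080

Let A_j be the event that the j-th constrained one is fixed. By inclusion-exclusion over the 2 events:
Σ_{j=0}^{2} (-1)^j C(2,j)(11-j)!
= C(2,0)·11! - C(2,1)·10! + C(2,2)·9!
= 39916800 - 7257600 + 362880
= 33022080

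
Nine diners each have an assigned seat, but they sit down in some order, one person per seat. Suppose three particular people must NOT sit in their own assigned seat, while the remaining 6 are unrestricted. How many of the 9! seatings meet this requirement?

Let A_j be the event that the j-th constrained one is fixed. By inclusion-exclusion over the 3 events:
Σ_{j=0}^{3} (-1)^j C(3,j)(9-j)!
= C(3,0)·9! - C(3,1)·8! + C(3,2)·7! - C(3,3)·6!
= 362880 - 120960 + 15120 - 720
= 256320

256320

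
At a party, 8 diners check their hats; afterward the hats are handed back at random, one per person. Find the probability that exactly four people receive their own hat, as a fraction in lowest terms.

Favorable outcomes: C(8,4)·!4 = 70·9 = 630.
Total outcomes: 8! = 40320.
Probability = 630/40320 = 1/64.

1/64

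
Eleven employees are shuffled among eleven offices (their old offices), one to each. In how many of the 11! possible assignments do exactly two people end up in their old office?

7342280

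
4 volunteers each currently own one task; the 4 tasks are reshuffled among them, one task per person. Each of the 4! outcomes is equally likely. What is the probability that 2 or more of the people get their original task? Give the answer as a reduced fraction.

7/24

Favorable outcomes: Σ_{i≥2} C(4,i)·!(4-i) = 6·1 + 4·0 + 1·1 = 7.
Total outcomes: 4! = 24.
Probability = 7/24 = 7/24.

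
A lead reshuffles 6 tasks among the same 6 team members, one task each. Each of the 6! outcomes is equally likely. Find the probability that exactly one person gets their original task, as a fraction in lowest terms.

11/30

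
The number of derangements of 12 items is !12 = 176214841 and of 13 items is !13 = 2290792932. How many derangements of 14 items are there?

!14 = (14-1)·(!13 + !12) = 13·(2290792932 + 176214841) = 13·2467007773 = 32071101049.

32071101049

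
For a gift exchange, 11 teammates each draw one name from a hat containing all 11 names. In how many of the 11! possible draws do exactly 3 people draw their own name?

2447445

Choose which 3 of the 11 are fixed: C(11,3) = 165.
The remaining 8 must be deranged: !8 = 14833.
Total: 165 × 14833 = 2447445.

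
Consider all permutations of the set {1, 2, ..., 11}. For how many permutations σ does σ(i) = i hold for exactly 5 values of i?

Choose which 5 of the 11 are fixed: C(11,5) = 462.
The other 6 form a derangement: !6 = 265.
Total: 462 × 265 = 122430.

122430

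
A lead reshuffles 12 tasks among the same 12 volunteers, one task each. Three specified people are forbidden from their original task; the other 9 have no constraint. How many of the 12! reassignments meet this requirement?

369774720

Let A_j be the event that the j-th constrained one is fixed. By inclusion-exclusion over the 3 events:
Σ_{j=0}^{3} (-1)^j C(3,j)(12-j)!
= C(3,0)·12! - C(3,1)·11! + C(3,2)·10! - C(3,3)·9!
= 479001600 - 119750400 + 10886400 - 362880
= 369774720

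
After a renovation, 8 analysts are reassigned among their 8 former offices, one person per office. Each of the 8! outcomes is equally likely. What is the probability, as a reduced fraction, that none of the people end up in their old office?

2119/5760

Favorable outcomes: !8 = 14833.
Total outcomes: 8! = 40320.
Probability = 14833/40320 = 2119/5760.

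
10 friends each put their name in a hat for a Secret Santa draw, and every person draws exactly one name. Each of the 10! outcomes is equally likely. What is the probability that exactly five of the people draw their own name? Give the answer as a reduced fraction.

11/3600

Favorable outcomes: C(10,5)·!5 = 252·44 = 11088.
Total outcomes: 10! = 3628800.
Probability = 11088/3628800 = 11/3600.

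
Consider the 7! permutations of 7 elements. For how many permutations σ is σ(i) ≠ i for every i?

1854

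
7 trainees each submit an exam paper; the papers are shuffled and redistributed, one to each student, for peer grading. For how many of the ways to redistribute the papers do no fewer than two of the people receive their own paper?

1331

Sum C(7,i)·!(7-i) for i = 2..7:
  i=2: C(7,2)·!5 = 21·44 = 924
  i=3: C(7,3)·!4 = 35·9 = 315
  i=4: C(7,4)·!3 = 35·2 = 70
  i=5: C(7,5)·!2 = 21·1 = 21
  i=6: C(7,6)·!1 = 7·0 = 0
  i=7: C(7,7)·!0 = 1·1 = 1
Total = 1331.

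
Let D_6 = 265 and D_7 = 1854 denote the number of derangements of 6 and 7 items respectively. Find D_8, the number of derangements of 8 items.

14833

D_8 = (8-1)·(D_7 + D_6) = 7·(1854 + 265) = 7·2119 = 14833.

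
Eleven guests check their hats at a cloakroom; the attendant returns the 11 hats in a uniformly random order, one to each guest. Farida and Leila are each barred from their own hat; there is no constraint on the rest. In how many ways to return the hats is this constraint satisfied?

Inclusion-exclusion on the 2 forbidden self-matches:
Σ_{j=0}^{2} (-1)^j C(2,j)(11-j)!
= C(2,0)·11! - C(2,1)·10! + C(2,2)·9!
= 39916800 - 7257600 + 362880
= 33022080

33022080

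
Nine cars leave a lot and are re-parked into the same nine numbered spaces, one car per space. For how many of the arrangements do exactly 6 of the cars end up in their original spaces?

Choose which 6 of the 9 are fixed: C(9,6) = 84.
The remaining 3 must be deranged: !3 = 2.
Total: 84 × 2 = 168.

168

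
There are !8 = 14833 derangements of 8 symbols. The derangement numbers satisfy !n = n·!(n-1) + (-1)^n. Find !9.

133496

!9 = 9·14833 - 1 = 133496.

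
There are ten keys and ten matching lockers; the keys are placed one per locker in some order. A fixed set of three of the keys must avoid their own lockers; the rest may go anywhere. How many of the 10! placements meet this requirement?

Let A_j be the event that the j-th constrained one is fixed. By inclusion-exclusion over the 3 events:
Σ_{j=0}^{3} (-1)^j C(3,j)(10-j)!
= C(3,0)·10! - C(3,1)·9! + C(3,2)·8! - C(3,3)·7!
= 3628800 - 1088640 + 120960 - 5040
= 2656080

2656080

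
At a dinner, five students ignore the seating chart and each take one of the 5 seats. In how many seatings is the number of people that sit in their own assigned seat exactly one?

Choose which one of the 5 is fixed: C(5,1) = 5.
The other 4 form a derangement: !4 = 9.
Total: 5 × 9 = 45.

45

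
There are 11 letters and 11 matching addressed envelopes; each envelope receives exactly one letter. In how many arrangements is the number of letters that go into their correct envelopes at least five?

Sum C(11,i)·!(11-i) for i = 5..11:
  i=5: C(11,5)·!6 = 462·265 = 122430
  i=6: C(11,6)·!5 = 462·44 = 20328
  i=7: C(11,7)·!4 = 330·9 = 2970
  i=8: C(11,8)·!3 = 165·2 = 330
  i=9: C(11,9)·!2 = 55·1 = 55
  i=10: C(11,10)·!1 = 11·0 = 0
  i=11: C(11,11)·!0 = 1·1 = 1
Total = 146114.

146114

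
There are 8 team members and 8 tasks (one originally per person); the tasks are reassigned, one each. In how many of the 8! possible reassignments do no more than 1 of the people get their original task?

Sum C(8,i)·!(8-i) for i = 0..1:
  i=0: C(8,0)·!8 = 1·14833 = 14833
  i=1: C(8,1)·!7 = 8·1854 = 14832
Total = 29665.

29665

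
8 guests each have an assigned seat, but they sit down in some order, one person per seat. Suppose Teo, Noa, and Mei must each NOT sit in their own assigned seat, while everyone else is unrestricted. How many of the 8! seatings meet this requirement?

Inclusion-exclusion on the 3 forbidden self-matches:
Σ_{j=0}^{3} (-1)^j C(3,j)(8-j)!
= C(3,0)·8! - C(3,1)·7! + C(3,2)·6! - C(3,3)·5!
= 40320 - 15120 + 2160 - 120
= 27240

27240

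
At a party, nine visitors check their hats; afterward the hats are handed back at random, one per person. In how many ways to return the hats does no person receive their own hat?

133496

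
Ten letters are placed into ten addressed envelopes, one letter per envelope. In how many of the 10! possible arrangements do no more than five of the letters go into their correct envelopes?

Sum C(10,i)·!(10-i) for i = 0..5:
  i=0: C(10,0)·!10 = 1·1334961 = 1334961
  i=1: C(10,1)·!9 = 10·133496 = 1334960
  i=2: C(10,2)·!8 = 45·14833 = 667485
  i=3: C(10,3)·!7 = 120·1854 = 222480
  i=4: C(10,4)·!6 = 210·265 = 55650
  i=5: C(10,5)·!5 = 252·44 = 11088
Total = 3626624.

3626624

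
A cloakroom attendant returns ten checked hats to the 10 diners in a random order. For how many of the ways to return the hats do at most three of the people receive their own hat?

3559886

# with exactly i fixed is C(10,i)·!(10-i); sum over i=0..3:
  i=0: C(10,0)·!10 = 1·1334961 = 1334961
  i=1: C(10,1)·!9 = 10·133496 = 1334960
  i=2: C(10,2)·!8 = 45·14833 = 667485
  i=3: C(10,3)·!7 = 120·1854 = 222480
Total = 3559886.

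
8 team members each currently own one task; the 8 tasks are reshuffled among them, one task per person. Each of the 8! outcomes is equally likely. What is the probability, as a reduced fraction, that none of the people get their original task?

2119/5760

Favorable outcomes: !8 = 14833.
Total outcomes: 8! = 40320.
Probability = 14833/40320 = 2119/5760.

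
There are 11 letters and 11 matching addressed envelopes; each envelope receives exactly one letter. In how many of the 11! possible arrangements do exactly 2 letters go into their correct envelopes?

Pick the 2 fixed positions: C(11,2) = 55 ways.
The other 9 form a derangement: !9 = 133496.
Total: 55 × 133496 = 7342280.

7342280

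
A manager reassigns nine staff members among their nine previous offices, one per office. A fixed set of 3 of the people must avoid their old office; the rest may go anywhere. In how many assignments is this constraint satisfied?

256320

Let A_j be the event that the j-th constrained one is fixed. By inclusion-exclusion over the 3 events:
Σ_{j=0}^{3} (-1)^j C(3,j)(9-j)!
= C(3,0)·9! - C(3,1)·8! + C(3,2)·7! - C(3,3)·6!
= 362880 - 120960 + 15120 - 720
= 256320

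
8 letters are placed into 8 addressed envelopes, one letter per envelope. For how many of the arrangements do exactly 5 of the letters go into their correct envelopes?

Choose which 5 of the 8 are fixed: C(8,5) = 56.
The remaining 3 must be deranged: !3 = 2.
Total: 56 × 2 = 112.

112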